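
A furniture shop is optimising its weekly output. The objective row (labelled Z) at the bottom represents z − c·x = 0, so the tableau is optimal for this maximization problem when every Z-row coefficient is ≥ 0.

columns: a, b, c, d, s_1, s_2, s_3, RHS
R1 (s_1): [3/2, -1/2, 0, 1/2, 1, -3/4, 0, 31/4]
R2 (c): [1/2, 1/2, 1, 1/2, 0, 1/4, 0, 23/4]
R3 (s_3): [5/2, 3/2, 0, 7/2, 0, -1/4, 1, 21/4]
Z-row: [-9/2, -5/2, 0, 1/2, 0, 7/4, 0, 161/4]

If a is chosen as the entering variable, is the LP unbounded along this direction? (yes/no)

no

Column a has positive entries in row(s) 1, 2, 3, so the ratio test bounds it — not unbounded.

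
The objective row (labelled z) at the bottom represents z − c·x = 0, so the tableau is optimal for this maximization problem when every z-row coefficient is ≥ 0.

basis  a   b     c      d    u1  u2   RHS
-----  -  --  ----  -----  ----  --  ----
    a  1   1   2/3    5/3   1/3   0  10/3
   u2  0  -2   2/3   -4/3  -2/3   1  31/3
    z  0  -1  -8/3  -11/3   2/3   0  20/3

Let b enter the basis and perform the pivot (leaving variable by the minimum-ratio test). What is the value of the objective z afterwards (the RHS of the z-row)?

Ratio test on column b — row 1: (10/3)/1 = 10/3; row 2: entry -2 ≤ 0. Minimum is 10/3 at row 1 (a leaves); pivot element 1.
Pivot on row 1; the z-row RHS becomes 20/3 − (-1)·(10/3) = 10.

10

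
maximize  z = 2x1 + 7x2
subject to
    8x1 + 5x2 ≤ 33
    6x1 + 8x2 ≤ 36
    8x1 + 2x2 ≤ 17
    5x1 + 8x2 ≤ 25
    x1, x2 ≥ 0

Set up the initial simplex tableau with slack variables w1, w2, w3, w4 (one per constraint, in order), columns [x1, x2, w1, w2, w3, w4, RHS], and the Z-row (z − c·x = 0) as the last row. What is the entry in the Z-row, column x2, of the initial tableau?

-7

The Z-row carries the negated objective coefficients: the x2 entry is -7.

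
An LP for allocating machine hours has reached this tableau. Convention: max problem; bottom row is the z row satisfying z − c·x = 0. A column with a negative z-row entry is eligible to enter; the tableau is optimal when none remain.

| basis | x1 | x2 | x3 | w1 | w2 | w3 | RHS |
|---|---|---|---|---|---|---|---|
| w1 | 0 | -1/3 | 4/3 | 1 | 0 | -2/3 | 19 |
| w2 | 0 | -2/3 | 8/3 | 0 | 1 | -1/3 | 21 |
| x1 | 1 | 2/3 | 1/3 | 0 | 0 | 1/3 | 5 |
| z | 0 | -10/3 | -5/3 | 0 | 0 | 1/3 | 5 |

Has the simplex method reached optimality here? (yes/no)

no

The z-row has a negative entry -10/3 in column x2, so it is not optimal.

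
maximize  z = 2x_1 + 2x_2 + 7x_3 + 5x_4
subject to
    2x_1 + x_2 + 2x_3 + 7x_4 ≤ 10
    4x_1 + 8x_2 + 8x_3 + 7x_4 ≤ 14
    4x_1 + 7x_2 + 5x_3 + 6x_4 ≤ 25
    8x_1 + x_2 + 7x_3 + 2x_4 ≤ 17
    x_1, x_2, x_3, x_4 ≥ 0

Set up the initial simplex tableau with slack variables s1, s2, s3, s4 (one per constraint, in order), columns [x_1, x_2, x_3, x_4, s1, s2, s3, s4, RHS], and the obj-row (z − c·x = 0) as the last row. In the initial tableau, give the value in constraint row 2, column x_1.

4

Constraint 2 has coefficient 4 on x_1.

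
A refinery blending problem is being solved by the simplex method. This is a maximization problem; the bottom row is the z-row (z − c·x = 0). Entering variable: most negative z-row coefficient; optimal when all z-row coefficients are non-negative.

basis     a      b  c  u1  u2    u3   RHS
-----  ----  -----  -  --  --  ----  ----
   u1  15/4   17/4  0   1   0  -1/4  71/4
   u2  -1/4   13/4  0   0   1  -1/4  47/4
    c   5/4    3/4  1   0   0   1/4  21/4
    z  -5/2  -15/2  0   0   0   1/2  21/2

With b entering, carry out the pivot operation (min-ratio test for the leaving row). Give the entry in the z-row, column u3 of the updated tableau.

Ratio test on column b — row 1: (71/4)/(17/4) = 71/17; row 2: (47/4)/(13/4) = 47/13; row 3: (21/4)/(3/4) = 7. Minimum is 47/13 at row 2 (u2 leaves); pivot element 13/4.
Divide row 2 by 13/4; eliminate column b from the other rows.
z-row update in column u3: 1/2 − (-15/2)·(-1/13) = -1/13.

-1/13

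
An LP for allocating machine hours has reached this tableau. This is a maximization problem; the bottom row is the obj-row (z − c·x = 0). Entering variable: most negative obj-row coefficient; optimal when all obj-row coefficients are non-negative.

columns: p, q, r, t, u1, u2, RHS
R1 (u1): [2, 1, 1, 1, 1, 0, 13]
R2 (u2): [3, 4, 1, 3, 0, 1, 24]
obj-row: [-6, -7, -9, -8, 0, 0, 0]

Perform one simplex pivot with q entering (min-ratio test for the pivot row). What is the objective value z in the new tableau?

42

Ratio test on column q — row 1: 13/1 = 13; row 2: 24/4 = 6. Minimum is 6 at row 2 (u2 leaves); pivot element 4.
Pivot on row 2; the obj-row RHS becomes 0 − (-7)·6 = 42.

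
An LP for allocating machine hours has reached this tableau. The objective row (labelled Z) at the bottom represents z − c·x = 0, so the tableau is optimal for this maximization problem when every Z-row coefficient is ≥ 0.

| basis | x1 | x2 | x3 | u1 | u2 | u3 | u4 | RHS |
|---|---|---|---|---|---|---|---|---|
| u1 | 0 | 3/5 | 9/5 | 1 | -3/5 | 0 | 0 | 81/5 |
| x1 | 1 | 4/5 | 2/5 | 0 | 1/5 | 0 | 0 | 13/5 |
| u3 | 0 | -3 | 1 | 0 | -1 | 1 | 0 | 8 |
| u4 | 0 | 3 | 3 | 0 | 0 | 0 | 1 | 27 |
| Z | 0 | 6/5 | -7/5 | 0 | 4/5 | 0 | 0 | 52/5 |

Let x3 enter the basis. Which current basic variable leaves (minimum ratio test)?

x1

Column x3 entries and ratios — u1: (81/5)/(9/5) = 9; x1: (13/5)/(2/5) = 13/2; u3: 8/1 = 8; u4: 27/3 = 9.
Smallest ratio is 13/2 in the row of x1, so x1 leaves.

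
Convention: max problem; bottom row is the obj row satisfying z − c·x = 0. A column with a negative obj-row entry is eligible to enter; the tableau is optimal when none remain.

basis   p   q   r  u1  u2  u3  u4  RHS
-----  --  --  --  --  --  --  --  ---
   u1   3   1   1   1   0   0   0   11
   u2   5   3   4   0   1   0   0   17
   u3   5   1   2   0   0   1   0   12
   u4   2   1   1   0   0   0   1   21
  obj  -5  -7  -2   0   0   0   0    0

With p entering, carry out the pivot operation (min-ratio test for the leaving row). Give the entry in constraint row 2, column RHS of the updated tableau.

5

Ratio test on column p — row 1: 11/3 = 11/3; row 2: 17/5 = 17/5; row 3: 12/5 = 12/5; row 4: 21/2 = 21/2. Minimum is 12/5 at row 3 (u3 leaves); pivot element 5.
Divide row 3 by 5; eliminate column p from the other rows.
Row 2 update in column RHS: 17 − 5·(12/5) = 5.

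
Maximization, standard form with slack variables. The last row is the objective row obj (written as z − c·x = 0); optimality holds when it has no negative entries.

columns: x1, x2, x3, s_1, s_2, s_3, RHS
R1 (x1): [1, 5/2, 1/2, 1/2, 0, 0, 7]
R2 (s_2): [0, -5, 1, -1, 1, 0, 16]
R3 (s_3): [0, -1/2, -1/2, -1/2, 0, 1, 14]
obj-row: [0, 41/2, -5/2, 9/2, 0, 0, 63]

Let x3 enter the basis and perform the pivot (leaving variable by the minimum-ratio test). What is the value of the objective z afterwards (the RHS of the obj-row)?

Ratio test on column x3 — row 1: 7/(1/2) = 14; row 2: 16/1 = 16; row 3: entry -1/2 ≤ 0. Minimum is 14 at row 1 (x1 leaves); pivot element 1/2.
Pivot on row 1; the obj-row RHS becomes 63 − (-5/2)·14 = 98.

98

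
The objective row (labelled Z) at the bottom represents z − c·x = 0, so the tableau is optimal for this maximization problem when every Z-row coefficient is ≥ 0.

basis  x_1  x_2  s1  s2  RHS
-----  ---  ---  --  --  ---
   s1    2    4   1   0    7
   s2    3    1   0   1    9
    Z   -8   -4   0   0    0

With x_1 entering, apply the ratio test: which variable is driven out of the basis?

Column x_1 entries and ratios — s1: 7/2 = 7/2; s2: 9/3 = 3.
Smallest ratio is 3 in the row of s2, so s2 leaves.

s2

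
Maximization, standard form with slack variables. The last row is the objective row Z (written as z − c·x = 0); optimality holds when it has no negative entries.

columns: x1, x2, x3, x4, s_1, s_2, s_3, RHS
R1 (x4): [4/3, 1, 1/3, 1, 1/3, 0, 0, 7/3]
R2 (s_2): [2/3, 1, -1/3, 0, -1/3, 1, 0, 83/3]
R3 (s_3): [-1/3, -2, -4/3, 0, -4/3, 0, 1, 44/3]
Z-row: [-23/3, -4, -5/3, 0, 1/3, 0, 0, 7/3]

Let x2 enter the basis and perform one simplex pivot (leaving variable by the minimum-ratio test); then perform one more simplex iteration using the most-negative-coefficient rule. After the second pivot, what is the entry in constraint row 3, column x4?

1/4

Ratio test on column x2 — row 1: (7/3)/1 = 7/3; row 2: (83/3)/1 = 83/3; row 3: entry -2 ≤ 0. Minimum is 7/3 at row 1 (x4 leaves); pivot element 1.
Divide row 1 by 1; eliminate column x2 from the other rows.
Second iteration: most negative Z-row entry is -7/3 in column x1, so x1 enters.
Ratio test on column x1 — row 1: (7/3)/(4/3) = 7/4; row 2: entry -2/3 ≤ 0; row 3: (58/3)/(7/3) = 58/7. Minimum is 7/4 at row 1 (x2 leaves); pivot element 4/3.
Divide row 1 by 4/3; eliminate column x1 from the other rows.
After both pivots, the entry at constraint row 3, column x4 is 1/4.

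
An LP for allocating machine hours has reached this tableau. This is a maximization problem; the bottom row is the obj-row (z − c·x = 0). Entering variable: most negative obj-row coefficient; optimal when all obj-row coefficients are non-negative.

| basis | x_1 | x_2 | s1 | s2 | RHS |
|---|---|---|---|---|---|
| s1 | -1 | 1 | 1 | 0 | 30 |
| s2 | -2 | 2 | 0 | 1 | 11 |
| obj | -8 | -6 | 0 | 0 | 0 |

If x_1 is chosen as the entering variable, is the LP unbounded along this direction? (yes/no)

yes

Every constraint-row entry in column x_1 is ≤ 0, so increasing x_1 is unbounded.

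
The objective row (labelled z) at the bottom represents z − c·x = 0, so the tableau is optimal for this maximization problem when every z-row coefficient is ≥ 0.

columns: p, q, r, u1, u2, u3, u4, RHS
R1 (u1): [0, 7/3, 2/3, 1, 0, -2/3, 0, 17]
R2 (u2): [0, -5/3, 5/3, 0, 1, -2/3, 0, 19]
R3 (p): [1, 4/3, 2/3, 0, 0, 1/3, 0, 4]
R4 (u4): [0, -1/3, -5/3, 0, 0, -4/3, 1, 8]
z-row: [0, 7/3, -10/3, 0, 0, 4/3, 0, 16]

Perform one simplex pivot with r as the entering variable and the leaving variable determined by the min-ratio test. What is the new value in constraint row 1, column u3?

Ratio test on column r — row 1: 17/(2/3) = 51/2; row 2: 19/(5/3) = 57/5; row 3: 4/(2/3) = 6; row 4: entry -5/3 ≤ 0. Minimum is 6 at row 3 (p leaves); pivot element 2/3.
Divide row 3 by 2/3; eliminate column r from the other rows.
Row 1 update in column u3: -2/3 − (2/3)·(1/2) = -1.

-1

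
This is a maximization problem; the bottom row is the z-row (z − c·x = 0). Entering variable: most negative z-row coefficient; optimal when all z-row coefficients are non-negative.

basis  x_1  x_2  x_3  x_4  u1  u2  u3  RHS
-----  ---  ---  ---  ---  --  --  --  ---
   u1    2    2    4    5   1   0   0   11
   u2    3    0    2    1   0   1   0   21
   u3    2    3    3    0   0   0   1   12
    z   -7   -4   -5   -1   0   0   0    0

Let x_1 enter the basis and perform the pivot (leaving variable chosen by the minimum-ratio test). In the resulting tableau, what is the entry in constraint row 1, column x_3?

Ratio test on column x_1 — row 1: 11/2 = 11/2; row 2: 21/3 = 7; row 3: 12/2 = 6. Minimum is 11/2 at row 1 (u1 leaves); pivot element 2.
Divide row 1 by 2; eliminate column x_1 from the other rows.
In the new row 1, the x_3 entry is the old entry divided by the pivot: 4/2 = 2.

2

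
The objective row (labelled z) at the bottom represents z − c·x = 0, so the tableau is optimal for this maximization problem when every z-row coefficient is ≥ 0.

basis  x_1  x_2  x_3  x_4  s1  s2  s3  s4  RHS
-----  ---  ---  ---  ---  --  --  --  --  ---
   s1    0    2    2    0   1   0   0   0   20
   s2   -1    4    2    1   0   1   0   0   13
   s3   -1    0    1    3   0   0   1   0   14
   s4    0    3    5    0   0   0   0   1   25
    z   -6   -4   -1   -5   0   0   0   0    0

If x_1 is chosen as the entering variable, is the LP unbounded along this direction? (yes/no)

yes

Every constraint-row entry in column x_1 is ≤ 0, so increasing x_1 is unbounded.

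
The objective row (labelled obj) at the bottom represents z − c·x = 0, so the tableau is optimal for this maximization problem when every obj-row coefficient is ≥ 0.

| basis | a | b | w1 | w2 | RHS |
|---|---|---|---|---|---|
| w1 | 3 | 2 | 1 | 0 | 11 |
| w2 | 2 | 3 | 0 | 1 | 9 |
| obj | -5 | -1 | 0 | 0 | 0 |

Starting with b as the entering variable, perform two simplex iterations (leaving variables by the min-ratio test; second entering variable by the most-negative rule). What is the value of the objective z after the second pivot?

Ratio test on column b — row 1: 11/2 = 11/2; row 2: 9/3 = 3. Minimum is 3 at row 2 (w2 leaves); pivot element 3.
Pivot on row 2; the obj-row RHS becomes 0 − (-1)·3 = 3.
Next entering variable (most negative obj-row entry -13/3): a.
Ratio test on column a — row 1: 5/(5/3) = 3; row 2: 3/(2/3) = 9/2. Minimum is 3 at row 1 (w1 leaves); pivot element 5/3.
After the second pivot the obj-row RHS is 3 − (-13/3)·3 = 16.

16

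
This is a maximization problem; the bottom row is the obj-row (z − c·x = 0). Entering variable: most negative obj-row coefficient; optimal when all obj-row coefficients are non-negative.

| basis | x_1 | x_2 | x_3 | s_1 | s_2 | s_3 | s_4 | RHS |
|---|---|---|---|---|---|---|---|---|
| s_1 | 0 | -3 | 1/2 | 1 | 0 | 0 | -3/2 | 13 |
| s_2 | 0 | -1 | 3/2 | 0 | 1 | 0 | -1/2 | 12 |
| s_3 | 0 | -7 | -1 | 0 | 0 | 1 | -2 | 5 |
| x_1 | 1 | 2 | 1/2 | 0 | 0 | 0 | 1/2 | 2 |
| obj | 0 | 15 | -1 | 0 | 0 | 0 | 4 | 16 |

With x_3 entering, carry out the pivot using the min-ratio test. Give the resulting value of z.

Ratio test on column x_3 — row 1: 13/(1/2) = 26; row 2: 12/(3/2) = 8; row 3: entry -1 ≤ 0; row 4: 2/(1/2) = 4. Minimum is 4 at row 4 (x_1 leaves); pivot element 1/2.
Pivot on row 4; the obj-row RHS becomes 16 − (-1)·4 = 20.

20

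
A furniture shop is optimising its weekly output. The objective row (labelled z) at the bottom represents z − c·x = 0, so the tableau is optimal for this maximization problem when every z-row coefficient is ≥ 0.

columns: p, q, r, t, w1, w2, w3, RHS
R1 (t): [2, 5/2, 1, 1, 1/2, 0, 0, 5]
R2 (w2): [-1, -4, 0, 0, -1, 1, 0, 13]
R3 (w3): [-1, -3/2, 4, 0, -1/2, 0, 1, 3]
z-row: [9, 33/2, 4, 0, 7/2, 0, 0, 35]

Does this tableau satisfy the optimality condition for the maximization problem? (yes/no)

Every z-row coefficient is ≥ 0, so the tableau is optimal.

yes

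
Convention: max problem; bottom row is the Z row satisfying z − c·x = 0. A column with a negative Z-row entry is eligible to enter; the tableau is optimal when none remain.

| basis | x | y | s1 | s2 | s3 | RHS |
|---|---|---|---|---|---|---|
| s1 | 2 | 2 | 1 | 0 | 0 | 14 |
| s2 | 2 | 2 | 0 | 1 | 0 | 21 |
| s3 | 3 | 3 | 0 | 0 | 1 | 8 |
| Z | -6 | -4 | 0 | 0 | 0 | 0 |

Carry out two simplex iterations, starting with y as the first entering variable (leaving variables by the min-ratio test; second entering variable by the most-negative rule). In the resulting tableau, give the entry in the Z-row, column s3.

Ratio test on column y — row 1: 14/2 = 7; row 2: 21/2 = 21/2; row 3: 8/3 = 8/3. Minimum is 8/3 at row 3 (s3 leaves); pivot element 3.
Divide row 3 by 3; eliminate column y from the other rows.
Second iteration: most negative Z-row entry is -2 in column x, so x enters.
Ratio test on column x — row 1: entry 0 ≤ 0; row 2: entry 0 ≤ 0; row 3: (8/3)/1 = 8/3. Minimum is 8/3 at row 3 (y leaves); pivot element 1.
Divide row 3 by 1; eliminate column x from the other rows.
After both pivots, the entry at the Z-row, column s3 is 2.

2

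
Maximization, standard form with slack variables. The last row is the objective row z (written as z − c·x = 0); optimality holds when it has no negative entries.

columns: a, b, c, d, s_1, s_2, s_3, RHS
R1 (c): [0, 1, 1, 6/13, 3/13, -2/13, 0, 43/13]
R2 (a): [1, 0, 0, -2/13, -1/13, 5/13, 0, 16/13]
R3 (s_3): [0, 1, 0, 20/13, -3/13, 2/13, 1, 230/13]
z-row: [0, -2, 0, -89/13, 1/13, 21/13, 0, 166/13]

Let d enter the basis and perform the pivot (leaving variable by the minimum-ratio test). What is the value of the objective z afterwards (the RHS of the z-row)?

Ratio test on column d — row 1: (43/13)/(6/13) = 43/6; row 2: entry -2/13 ≤ 0; row 3: (230/13)/(20/13) = 23/2. Minimum is 43/6 at row 1 (c leaves); pivot element 6/13.
Pivot on row 1; the z-row RHS becomes 166/13 − (-89/13)·(43/6) = 371/6.

371/6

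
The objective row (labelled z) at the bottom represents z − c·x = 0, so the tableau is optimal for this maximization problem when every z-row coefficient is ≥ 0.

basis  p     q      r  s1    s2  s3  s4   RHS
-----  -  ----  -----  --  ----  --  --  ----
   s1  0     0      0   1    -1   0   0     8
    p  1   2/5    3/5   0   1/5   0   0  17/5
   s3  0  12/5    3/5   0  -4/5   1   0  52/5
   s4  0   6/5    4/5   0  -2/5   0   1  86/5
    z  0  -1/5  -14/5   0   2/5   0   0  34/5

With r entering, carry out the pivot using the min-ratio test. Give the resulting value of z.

Ratio test on column r — row 1: entry 0 ≤ 0; row 2: (17/5)/(3/5) = 17/3; row 3: (52/5)/(3/5) = 52/3; row 4: (86/5)/(4/5) = 43/2. Minimum is 17/3 at row 2 (p leaves); pivot element 3/5.
Pivot on row 2; the z-row RHS becomes 34/5 − (-14/5)·(17/3) = 68/3.

68/3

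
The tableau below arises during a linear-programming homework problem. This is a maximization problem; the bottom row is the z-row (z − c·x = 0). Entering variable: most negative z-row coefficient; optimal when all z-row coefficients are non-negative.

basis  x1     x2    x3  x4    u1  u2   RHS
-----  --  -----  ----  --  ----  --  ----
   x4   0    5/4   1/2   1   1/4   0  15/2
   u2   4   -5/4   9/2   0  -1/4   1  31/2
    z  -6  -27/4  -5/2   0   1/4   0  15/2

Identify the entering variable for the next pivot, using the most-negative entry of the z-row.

Negative z-row entries: x1: -6, x2: -27/4, x3: -5/2.
The most negative is -27/4 in column x2, so x2 enters.

x2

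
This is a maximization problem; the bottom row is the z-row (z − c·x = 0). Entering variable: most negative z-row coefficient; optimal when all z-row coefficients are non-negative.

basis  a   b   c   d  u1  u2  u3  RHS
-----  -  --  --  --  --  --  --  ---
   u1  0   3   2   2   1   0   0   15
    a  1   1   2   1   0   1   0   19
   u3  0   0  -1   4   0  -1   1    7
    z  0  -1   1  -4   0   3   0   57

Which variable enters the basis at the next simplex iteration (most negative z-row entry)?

d

Negative z-row entries: b: -1, d: -4.
The most negative is -4 in column d, so d enters.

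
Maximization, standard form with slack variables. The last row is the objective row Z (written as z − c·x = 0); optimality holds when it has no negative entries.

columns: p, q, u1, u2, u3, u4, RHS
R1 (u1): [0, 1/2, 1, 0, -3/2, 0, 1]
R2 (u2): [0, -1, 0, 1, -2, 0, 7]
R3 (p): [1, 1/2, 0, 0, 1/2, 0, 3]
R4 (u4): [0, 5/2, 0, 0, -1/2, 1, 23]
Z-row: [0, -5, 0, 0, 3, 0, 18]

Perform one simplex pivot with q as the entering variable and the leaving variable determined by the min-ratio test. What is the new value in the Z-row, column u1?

Ratio test on column q — row 1: 1/(1/2) = 2; row 2: entry -1 ≤ 0; row 3: 3/(1/2) = 6; row 4: 23/(5/2) = 46/5. Minimum is 2 at row 1 (u1 leaves); pivot element 1/2.
Divide row 1 by 1/2; eliminate column q from the other rows.
Z-row update in column u1: 0 − (-5)·2 = 10.

10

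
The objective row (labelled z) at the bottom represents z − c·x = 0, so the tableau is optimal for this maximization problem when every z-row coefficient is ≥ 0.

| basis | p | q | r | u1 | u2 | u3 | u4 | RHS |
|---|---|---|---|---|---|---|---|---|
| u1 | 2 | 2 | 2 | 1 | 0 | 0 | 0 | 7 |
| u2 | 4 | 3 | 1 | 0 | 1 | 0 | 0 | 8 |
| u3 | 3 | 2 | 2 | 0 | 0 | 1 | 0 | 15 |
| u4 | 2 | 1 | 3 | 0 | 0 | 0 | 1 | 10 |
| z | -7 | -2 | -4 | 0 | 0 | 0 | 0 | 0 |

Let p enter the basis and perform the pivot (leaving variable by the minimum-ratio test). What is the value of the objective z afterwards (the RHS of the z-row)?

14

Ratio test on column p — row 1: 7/2 = 7/2; row 2: 8/4 = 2; row 3: 15/3 = 5; row 4: 10/2 = 5. Minimum is 2 at row 2 (u2 leaves); pivot element 4.
Pivot on row 2; the z-row RHS becomes 0 − (-7)·2 = 14.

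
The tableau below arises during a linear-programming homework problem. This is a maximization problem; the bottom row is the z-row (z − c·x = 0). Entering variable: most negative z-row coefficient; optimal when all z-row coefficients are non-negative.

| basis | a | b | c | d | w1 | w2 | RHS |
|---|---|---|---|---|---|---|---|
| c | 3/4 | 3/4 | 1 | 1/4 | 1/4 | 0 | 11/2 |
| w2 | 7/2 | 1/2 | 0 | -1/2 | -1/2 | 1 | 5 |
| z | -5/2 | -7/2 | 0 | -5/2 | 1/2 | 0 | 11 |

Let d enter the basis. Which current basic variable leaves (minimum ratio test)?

c

Column d entries and ratios — c: (11/2)/(1/4) = 22; w2: -1/2 ≤ 0, skip.
Smallest ratio is 22 in the row of c, so c leaves.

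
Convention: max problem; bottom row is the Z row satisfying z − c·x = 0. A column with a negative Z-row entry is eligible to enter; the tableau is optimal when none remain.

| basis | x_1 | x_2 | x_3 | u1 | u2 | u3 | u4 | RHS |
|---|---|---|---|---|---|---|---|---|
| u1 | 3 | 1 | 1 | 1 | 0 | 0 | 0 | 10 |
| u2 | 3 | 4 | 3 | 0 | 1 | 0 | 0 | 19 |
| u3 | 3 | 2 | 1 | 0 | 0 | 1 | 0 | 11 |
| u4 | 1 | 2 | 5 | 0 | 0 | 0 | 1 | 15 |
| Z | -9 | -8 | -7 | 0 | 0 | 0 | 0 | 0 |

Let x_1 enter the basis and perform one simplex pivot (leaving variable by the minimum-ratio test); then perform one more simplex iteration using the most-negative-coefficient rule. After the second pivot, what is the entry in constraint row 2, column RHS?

6

Ratio test on column x_1 — row 1: 10/3 = 10/3; row 2: 19/3 = 19/3; row 3: 11/3 = 11/3; row 4: 15/1 = 15. Minimum is 10/3 at row 1 (u1 leaves); pivot element 3.
Divide row 1 by 3; eliminate column x_1 from the other rows.
Second iteration: most negative Z-row entry is -5 in column x_2, so x_2 enters.
Ratio test on column x_2 — row 1: (10/3)/(1/3) = 10; row 2: 9/3 = 3; row 3: 1/1 = 1; row 4: (35/3)/(5/3) = 7. Minimum is 1 at row 3 (u3 leaves); pivot element 1.
Divide row 3 by 1; eliminate column x_2 from the other rows.
After both pivots, the entry at constraint row 2, column RHS is 6.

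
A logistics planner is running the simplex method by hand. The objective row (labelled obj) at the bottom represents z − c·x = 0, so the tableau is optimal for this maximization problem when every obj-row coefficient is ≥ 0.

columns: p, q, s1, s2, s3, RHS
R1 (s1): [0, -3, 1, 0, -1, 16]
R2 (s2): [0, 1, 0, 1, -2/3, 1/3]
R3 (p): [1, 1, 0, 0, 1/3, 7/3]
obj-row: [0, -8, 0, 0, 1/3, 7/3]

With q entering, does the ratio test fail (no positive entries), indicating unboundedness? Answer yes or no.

Column q has positive entries in row(s) 2, 3, so the ratio test bounds it — not unbounded.

no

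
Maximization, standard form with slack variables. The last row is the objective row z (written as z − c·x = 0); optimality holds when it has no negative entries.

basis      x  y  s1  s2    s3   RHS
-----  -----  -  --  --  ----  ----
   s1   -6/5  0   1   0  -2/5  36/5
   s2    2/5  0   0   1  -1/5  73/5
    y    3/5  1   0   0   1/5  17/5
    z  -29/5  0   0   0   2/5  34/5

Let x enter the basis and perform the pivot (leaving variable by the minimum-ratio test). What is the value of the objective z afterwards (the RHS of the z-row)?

119/3

Ratio test on column x — row 1: entry -6/5 ≤ 0; row 2: (73/5)/(2/5) = 73/2; row 3: (17/5)/(3/5) = 17/3. Minimum is 17/3 at row 3 (y leaves); pivot element 3/5.
Pivot on row 3; the z-row RHS becomes 34/5 − (-29/5)·(17/3) = 119/3.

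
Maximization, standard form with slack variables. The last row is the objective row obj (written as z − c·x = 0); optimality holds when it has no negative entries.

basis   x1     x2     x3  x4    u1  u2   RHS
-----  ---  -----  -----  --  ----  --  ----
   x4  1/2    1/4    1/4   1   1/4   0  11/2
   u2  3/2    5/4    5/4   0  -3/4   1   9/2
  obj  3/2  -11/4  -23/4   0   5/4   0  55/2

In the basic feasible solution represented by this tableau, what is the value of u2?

u2 is basic (row 2); its value is the RHS of that row, 9/2.

9/2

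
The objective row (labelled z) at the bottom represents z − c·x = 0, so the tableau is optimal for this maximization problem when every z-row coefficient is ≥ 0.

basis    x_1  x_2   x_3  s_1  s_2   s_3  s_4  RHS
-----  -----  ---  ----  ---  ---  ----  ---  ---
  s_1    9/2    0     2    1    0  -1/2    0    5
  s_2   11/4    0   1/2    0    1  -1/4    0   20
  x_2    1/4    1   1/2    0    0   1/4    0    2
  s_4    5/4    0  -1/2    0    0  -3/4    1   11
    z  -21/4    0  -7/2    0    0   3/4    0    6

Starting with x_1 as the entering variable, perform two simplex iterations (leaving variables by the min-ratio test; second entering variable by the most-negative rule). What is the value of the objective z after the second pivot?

59/4

Ratio test on column x_1 — row 1: 5/(9/2) = 10/9; row 2: 20/(11/4) = 80/11; row 3: 2/(1/4) = 8; row 4: 11/(5/4) = 44/5. Minimum is 10/9 at row 1 (s_1 leaves); pivot element 9/2.
Pivot on row 1; the z-row RHS becomes 6 − (-21/4)·(10/9) = 71/6.
Next entering variable (most negative z-row entry -7/6): x_3.
Ratio test on column x_3 — row 1: (10/9)/(4/9) = 5/2; row 2: entry -13/18 ≤ 0; row 3: (31/18)/(7/18) = 31/7; row 4: entry -19/18 ≤ 0. Minimum is 5/2 at row 1 (x_1 leaves); pivot element 4/9.
After the second pivot the z-row RHS is 71/6 − (-7/6)·(5/2) = 59/4.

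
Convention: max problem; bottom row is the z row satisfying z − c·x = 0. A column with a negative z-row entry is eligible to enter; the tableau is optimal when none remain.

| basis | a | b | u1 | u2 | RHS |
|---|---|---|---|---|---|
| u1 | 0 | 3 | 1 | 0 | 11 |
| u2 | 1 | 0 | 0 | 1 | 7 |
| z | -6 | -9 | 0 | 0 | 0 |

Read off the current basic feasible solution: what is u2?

7

u2 is basic (row 2); its value is the RHS of that row, 7.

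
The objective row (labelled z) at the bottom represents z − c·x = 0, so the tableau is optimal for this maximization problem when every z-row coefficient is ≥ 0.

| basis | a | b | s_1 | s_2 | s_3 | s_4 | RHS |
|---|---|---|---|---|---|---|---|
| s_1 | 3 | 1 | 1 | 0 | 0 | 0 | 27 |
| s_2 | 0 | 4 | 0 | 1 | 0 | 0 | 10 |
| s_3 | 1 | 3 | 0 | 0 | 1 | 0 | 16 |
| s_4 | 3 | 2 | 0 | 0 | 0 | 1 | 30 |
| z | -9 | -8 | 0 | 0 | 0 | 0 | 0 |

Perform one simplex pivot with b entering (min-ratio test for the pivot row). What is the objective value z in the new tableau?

20

Ratio test on column b — row 1: 27/1 = 27; row 2: 10/4 = 5/2; row 3: 16/3 = 16/3; row 4: 30/2 = 15. Minimum is 5/2 at row 2 (s_2 leaves); pivot element 4.
Pivot on row 2; the z-row RHS becomes 0 − (-8)·(5/2) = 20.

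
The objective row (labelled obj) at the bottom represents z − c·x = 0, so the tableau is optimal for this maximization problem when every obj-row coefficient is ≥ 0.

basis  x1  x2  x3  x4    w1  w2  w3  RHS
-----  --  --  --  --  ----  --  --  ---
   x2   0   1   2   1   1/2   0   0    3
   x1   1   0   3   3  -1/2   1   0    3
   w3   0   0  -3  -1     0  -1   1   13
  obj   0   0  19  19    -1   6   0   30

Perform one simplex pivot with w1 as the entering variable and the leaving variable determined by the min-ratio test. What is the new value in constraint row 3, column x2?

0

Ratio test on column w1 — row 1: 3/(1/2) = 6; row 2: entry -1/2 ≤ 0; row 3: entry 0 ≤ 0. Minimum is 6 at row 1 (x2 leaves); pivot element 1/2.
Divide row 1 by 1/2; eliminate column w1 from the other rows.
Row 3 update in column x2: 0 − 0·2 = 0.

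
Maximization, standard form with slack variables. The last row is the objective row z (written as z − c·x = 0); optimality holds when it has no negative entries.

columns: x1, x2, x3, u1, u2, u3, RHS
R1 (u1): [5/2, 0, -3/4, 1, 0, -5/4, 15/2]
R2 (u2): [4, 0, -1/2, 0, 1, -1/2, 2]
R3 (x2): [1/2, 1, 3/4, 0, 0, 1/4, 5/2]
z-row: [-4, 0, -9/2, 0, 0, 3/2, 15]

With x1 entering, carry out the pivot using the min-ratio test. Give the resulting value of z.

17

Ratio test on column x1 — row 1: (15/2)/(5/2) = 3; row 2: 2/4 = 1/2; row 3: (5/2)/(1/2) = 5. Minimum is 1/2 at row 2 (u2 leaves); pivot element 4.
Pivot on row 2; the z-row RHS becomes 15 − (-4)·(1/2) = 17.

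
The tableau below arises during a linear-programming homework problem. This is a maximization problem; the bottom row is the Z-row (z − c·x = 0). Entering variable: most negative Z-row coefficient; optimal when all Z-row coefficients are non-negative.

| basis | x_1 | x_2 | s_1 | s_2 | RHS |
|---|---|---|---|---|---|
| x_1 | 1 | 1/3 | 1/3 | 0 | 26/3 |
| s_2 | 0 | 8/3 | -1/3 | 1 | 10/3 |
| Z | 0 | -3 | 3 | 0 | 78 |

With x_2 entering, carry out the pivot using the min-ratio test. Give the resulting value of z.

Ratio test on column x_2 — row 1: (26/3)/(1/3) = 26; row 2: (10/3)/(8/3) = 5/4. Minimum is 5/4 at row 2 (s_2 leaves); pivot element 8/3.
Pivot on row 2; the Z-row RHS becomes 78 − (-3)·(5/4) = 327/4.

327/4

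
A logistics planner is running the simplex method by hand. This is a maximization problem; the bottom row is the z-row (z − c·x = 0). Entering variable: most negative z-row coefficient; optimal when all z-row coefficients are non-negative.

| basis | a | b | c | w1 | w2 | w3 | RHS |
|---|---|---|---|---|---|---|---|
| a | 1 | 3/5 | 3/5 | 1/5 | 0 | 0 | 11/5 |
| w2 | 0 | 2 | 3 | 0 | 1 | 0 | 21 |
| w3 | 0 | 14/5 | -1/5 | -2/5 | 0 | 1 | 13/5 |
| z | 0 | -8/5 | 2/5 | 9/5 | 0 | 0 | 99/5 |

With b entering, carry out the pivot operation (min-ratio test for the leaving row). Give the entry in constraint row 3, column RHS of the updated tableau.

Ratio test on column b — row 1: (11/5)/(3/5) = 11/3; row 2: 21/2 = 21/2; row 3: (13/5)/(14/5) = 13/14. Minimum is 13/14 at row 3 (w3 leaves); pivot element 14/5.
Divide row 3 by 14/5; eliminate column b from the other rows.
In the new row 3, the RHS entry is the old entry divided by the pivot: (13/5)/(14/5) = 13/14.

13/14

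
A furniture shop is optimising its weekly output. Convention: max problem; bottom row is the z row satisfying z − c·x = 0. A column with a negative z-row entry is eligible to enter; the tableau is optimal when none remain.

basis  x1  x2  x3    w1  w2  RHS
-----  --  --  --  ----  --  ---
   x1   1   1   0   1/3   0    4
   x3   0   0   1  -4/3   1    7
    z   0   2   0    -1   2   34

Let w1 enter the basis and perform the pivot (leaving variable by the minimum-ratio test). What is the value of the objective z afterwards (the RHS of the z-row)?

46

Ratio test on column w1 — row 1: 4/(1/3) = 12; row 2: entry -4/3 ≤ 0. Minimum is 12 at row 1 (x1 leaves); pivot element 1/3.
Pivot on row 1; the z-row RHS becomes 34 − (-1)·12 = 46.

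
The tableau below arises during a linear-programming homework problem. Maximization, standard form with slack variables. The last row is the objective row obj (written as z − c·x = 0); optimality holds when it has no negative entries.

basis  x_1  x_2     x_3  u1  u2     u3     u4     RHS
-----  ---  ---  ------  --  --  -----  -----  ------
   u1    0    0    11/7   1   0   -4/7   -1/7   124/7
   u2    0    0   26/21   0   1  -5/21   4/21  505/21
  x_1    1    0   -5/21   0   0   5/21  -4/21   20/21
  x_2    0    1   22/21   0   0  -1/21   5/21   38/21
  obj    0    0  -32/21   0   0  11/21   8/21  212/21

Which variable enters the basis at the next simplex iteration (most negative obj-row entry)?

Negative obj-row entries: x_3: -32/21.
The most negative is -32/21 in column x_3, so x_3 enters.

x_3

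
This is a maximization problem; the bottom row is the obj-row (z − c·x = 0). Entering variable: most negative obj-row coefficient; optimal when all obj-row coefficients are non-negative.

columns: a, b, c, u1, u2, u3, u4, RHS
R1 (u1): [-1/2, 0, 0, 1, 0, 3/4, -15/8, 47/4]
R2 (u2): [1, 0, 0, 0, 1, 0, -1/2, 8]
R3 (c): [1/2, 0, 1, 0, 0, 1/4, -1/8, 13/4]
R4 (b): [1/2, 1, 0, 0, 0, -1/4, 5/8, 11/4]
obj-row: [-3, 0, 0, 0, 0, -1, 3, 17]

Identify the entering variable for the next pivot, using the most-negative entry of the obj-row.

Negative obj-row entries: a: -3, u3: -1.
The most negative is -3 in column a, so a enters.

a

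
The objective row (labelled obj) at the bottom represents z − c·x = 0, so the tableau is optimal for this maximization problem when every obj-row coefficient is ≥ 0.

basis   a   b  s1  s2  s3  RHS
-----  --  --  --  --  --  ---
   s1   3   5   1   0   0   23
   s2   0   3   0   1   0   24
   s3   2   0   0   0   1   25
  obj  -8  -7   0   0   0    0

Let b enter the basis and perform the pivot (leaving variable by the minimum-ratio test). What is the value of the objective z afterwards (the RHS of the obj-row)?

Ratio test on column b — row 1: 23/5 = 23/5; row 2: 24/3 = 8; row 3: entry 0 ≤ 0. Minimum is 23/5 at row 1 (s1 leaves); pivot element 5.
Pivot on row 1; the obj-row RHS becomes 0 − (-7)·(23/5) = 161/5.

161/5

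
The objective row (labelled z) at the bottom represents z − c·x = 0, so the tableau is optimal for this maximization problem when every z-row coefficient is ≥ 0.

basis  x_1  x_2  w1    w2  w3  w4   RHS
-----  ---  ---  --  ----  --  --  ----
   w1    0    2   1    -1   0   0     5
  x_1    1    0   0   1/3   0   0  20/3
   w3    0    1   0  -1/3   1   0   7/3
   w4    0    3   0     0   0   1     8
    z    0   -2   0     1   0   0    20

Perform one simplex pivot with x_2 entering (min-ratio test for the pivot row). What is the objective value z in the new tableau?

Ratio test on column x_2 — row 1: 5/2 = 5/2; row 2: entry 0 ≤ 0; row 3: (7/3)/1 = 7/3; row 4: 8/3 = 8/3. Minimum is 7/3 at row 3 (w3 leaves); pivot element 1.
Pivot on row 3; the z-row RHS becomes 20 − (-2)·(7/3) = 74/3.

74/3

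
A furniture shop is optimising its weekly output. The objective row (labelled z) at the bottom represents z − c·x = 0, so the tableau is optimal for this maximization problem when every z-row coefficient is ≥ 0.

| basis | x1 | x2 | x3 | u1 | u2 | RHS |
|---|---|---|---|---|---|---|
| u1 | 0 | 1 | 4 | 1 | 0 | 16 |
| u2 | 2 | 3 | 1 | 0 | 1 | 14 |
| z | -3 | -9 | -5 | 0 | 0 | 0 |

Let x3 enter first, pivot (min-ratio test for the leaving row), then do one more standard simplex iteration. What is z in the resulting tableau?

530/11

Ratio test on column x3 — row 1: 16/4 = 4; row 2: 14/1 = 14. Minimum is 4 at row 1 (u1 leaves); pivot element 4.
Pivot on row 1; the z-row RHS becomes 0 − (-5)·4 = 20.
Next entering variable (most negative z-row entry -31/4): x2.
Ratio test on column x2 — row 1: 4/(1/4) = 16; row 2: 10/(11/4) = 40/11. Minimum is 40/11 at row 2 (u2 leaves); pivot element 11/4.
After the second pivot the z-row RHS is 20 − (-31/4)·(40/11) = 530/11.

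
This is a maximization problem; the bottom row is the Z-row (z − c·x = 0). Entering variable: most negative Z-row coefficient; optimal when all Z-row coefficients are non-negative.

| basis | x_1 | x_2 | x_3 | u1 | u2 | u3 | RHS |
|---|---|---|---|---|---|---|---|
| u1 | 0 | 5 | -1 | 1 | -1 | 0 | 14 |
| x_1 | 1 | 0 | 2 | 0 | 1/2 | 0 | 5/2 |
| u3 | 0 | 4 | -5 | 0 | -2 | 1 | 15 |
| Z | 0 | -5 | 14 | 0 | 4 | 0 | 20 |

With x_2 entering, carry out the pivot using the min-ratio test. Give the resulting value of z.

34

Ratio test on column x_2 — row 1: 14/5 = 14/5; row 2: entry 0 ≤ 0; row 3: 15/4 = 15/4. Minimum is 14/5 at row 1 (u1 leaves); pivot element 5.
Pivot on row 1; the Z-row RHS becomes 20 − (-5)·(14/5) = 34.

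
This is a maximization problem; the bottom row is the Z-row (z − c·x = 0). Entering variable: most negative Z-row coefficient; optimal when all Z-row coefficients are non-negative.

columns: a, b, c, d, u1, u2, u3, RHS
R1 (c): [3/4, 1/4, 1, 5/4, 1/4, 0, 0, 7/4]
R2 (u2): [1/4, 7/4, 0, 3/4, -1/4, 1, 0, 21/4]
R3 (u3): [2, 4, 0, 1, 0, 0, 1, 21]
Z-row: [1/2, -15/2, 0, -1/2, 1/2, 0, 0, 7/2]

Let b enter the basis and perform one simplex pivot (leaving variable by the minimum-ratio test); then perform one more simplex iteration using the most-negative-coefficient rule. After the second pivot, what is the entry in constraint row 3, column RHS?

Ratio test on column b — row 1: (7/4)/(1/4) = 7; row 2: (21/4)/(7/4) = 3; row 3: 21/4 = 21/4. Minimum is 3 at row 2 (u2 leaves); pivot element 7/4.
Divide row 2 by 7/4; eliminate column b from the other rows.
Second iteration: most negative Z-row entry is -4/7 in column u1, so u1 enters.
Ratio test on column u1 — row 1: 1/(2/7) = 7/2; row 2: entry -1/7 ≤ 0; row 3: 9/(4/7) = 63/4. Minimum is 7/2 at row 1 (c leaves); pivot element 2/7.
Divide row 1 by 2/7; eliminate column u1 from the other rows.
After both pivots, the entry at constraint row 3, column RHS is 7.

7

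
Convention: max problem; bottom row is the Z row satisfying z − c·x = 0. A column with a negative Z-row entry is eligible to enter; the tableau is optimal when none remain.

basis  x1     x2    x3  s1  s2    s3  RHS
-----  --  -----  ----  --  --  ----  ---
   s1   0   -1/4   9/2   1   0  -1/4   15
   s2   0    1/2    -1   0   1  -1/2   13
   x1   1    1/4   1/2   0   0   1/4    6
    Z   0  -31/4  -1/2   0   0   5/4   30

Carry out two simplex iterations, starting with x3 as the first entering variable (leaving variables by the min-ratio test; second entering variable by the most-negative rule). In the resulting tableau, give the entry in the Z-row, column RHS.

153

Ratio test on column x3 — row 1: 15/(9/2) = 10/3; row 2: entry -1 ≤ 0; row 3: 6/(1/2) = 12. Minimum is 10/3 at row 1 (s1 leaves); pivot element 9/2.
Divide row 1 by 9/2; eliminate column x3 from the other rows.
Second iteration: most negative Z-row entry is -70/9 in column x2, so x2 enters.
Ratio test on column x2 — row 1: entry -1/18 ≤ 0; row 2: (49/3)/(4/9) = 147/4; row 3: (13/3)/(5/18) = 78/5. Minimum is 78/5 at row 3 (x1 leaves); pivot element 5/18.
Divide row 3 by 5/18; eliminate column x2 from the other rows.
After both pivots, the entry at the Z-row, column RHS is 153.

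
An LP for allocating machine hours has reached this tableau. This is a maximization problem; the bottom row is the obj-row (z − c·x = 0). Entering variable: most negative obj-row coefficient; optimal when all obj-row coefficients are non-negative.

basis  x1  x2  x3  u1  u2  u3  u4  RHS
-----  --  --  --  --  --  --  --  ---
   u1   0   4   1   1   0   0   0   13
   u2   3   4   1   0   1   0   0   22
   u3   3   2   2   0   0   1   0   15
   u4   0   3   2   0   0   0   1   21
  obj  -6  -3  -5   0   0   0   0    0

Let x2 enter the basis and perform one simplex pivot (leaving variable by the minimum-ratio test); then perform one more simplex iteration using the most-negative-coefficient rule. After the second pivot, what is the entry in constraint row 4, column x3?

5/4

Ratio test on column x2 — row 1: 13/4 = 13/4; row 2: 22/4 = 11/2; row 3: 15/2 = 15/2; row 4: 21/3 = 7. Minimum is 13/4 at row 1 (u1 leaves); pivot element 4.
Divide row 1 by 4; eliminate column x2 from the other rows.
Second iteration: most negative obj-row entry is -6 in column x1, so x1 enters.
Ratio test on column x1 — row 1: entry 0 ≤ 0; row 2: 9/3 = 3; row 3: (17/2)/3 = 17/6; row 4: entry 0 ≤ 0. Minimum is 17/6 at row 3 (u3 leaves); pivot element 3.
Divide row 3 by 3; eliminate column x1 from the other rows.
After both pivots, the entry at constraint row 4, column x3 is 5/4.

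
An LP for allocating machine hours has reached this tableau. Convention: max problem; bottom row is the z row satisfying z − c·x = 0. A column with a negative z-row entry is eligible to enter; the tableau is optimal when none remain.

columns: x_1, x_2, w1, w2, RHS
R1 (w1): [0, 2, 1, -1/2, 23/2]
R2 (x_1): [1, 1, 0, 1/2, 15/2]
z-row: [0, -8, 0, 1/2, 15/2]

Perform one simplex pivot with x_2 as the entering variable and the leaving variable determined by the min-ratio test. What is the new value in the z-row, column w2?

-3/2

Ratio test on column x_2 — row 1: (23/2)/2 = 23/4; row 2: (15/2)/1 = 15/2. Minimum is 23/4 at row 1 (w1 leaves); pivot element 2.
Divide row 1 by 2; eliminate column x_2 from the other rows.
z-row update in column w2: 1/2 − (-8)·(-1/4) = -3/2.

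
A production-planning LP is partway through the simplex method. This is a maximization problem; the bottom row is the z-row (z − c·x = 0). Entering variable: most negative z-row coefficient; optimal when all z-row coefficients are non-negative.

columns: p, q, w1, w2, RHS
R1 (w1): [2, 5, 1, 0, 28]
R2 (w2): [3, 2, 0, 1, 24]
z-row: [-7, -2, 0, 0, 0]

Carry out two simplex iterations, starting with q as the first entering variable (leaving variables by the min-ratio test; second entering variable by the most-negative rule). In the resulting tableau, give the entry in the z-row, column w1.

-8/11

Ratio test on column q — row 1: 28/5 = 28/5; row 2: 24/2 = 12. Minimum is 28/5 at row 1 (w1 leaves); pivot element 5.
Divide row 1 by 5; eliminate column q from the other rows.
Second iteration: most negative z-row entry is -31/5 in column p, so p enters.
Ratio test on column p — row 1: (28/5)/(2/5) = 14; row 2: (64/5)/(11/5) = 64/11. Minimum is 64/11 at row 2 (w2 leaves); pivot element 11/5.
Divide row 2 by 11/5; eliminate column p from the other rows.
After both pivots, the entry at the z-row, column w1 is -8/11.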